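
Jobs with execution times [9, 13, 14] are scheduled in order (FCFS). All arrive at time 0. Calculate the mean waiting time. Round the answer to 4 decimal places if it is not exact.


FCFS order (as given): [9, 13, 14]
Waiting times:
  Job 1: wait = 0
  Job 2: wait = 9
  Job 3: wait = 22
Sum of waiting times = 31
Average waiting time = 31/3 = 10.3333

10.3333


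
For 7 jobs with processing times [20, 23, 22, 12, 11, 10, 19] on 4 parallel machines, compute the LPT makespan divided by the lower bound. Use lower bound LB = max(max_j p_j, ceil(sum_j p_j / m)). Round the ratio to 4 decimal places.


LPT order: [23, 22, 20, 19, 12, 11, 10]
Machine loads after assignment: [23, 32, 31, 31]
LPT makespan = 32
Lower bound = max(max_job, ceil(total/4)) = max(23, 30) = 30
Ratio = 32 / 30 = 1.0667

1.0667


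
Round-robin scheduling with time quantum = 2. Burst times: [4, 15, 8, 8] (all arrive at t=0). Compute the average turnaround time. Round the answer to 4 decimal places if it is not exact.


Time quantum = 2
Execution trace:
  J1 runs 2 units, time = 2
  J2 runs 2 units, time = 4
  J3 runs 2 units, time = 6
  J4 runs 2 units, time = 8
  J1 runs 2 units, time = 10
  J2 runs 2 units, time = 12
  J3 runs 2 units, time = 14
  J4 runs 2 units, time = 16
  J2 runs 2 units, time = 18
  J3 runs 2 units, time = 20
  J4 runs 2 units, time = 22
  J2 runs 2 units, time = 24
  J3 runs 2 units, time = 26
  J4 runs 2 units, time = 28
  J2 runs 2 units, time = 30
  J2 runs 2 units, time = 32
  J2 runs 2 units, time = 34
  J2 runs 1 units, time = 35
Finish times: [10, 35, 26, 28]
Average turnaround = 99/4 = 24.75

24.75


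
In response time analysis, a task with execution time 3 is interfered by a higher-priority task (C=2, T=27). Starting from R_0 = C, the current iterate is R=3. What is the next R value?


R_next = C + ceil(R_prev / T_hp) * C_hp
ceil(3 / 27) = ceil(0.1111) = 1
Interference = 1 * 2 = 2
R_next = 3 + 2 = 5

5


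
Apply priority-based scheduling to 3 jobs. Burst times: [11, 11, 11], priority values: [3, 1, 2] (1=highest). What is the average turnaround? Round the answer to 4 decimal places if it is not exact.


Sort by priority (ascending = highest first):
Order: [(1, 11), (2, 11), (3, 11)]
Completion times:
  Priority 1, burst=11, C=11
  Priority 2, burst=11, C=22
  Priority 3, burst=11, C=33
Average turnaround = 66/3 = 22.0

22.0


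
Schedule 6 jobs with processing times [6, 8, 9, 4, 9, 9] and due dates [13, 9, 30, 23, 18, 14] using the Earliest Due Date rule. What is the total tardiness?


Sort by due date (EDD order): [(8, 9), (6, 13), (9, 14), (9, 18), (4, 23), (9, 30)]
Compute completion times and tardiness:
  Job 1: p=8, d=9, C=8, tardiness=max(0,8-9)=0
  Job 2: p=6, d=13, C=14, tardiness=max(0,14-13)=1
  Job 3: p=9, d=14, C=23, tardiness=max(0,23-14)=9
  Job 4: p=9, d=18, C=32, tardiness=max(0,32-18)=14
  Job 5: p=4, d=23, C=36, tardiness=max(0,36-23)=13
  Job 6: p=9, d=30, C=45, tardiness=max(0,45-30)=15
Total tardiness = 52

52


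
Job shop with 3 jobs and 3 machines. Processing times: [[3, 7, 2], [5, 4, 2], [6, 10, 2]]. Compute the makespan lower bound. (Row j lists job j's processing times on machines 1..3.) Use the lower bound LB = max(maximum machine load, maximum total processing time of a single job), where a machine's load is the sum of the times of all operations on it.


Machine loads:
  Machine 1: 3 + 5 + 6 = 14
  Machine 2: 7 + 4 + 10 = 21
  Machine 3: 2 + 2 + 2 = 6
Max machine load = 21
Job totals:
  Job 1: 12
  Job 2: 11
  Job 3: 18
Max job total = 18
Lower bound = max(21, 18) = 21

21


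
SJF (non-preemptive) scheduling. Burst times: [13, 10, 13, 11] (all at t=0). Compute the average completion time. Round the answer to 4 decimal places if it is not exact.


SJF order (ascending): [10, 11, 13, 13]
Completion times:
  Job 1: burst=10, C=10
  Job 2: burst=11, C=21
  Job 3: burst=13, C=34
  Job 4: burst=13, C=47
Average completion = 112/4 = 28.0

28.0


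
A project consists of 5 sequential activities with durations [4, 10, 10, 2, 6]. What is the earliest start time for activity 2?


Activity 2 starts after activities 1 through 1 complete.
Predecessor durations: [4]
ES = 4 = 4

4


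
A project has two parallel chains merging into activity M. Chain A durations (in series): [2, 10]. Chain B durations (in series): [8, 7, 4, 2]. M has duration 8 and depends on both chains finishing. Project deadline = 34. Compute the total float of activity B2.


Forward pass: ES(B2) = sum of predecessors on chain B = 8
EF = ES + duration = 8 + 7 = 15
Backward pass: LF(M) = deadline = 34; LS(M) = 34 - 8 = 26
LF(B2) = LS(M) - sum(successors on chain B) = 26 - 6 = 20
LS = LF - duration = 20 - 7 = 13
Total float = LS - ES = 13 - 8 = 5

5


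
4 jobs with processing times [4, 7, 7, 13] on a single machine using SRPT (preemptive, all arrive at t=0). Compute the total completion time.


Since all jobs arrive at t=0, SRPT equals SPT ordering.
SPT order: [4, 7, 7, 13]
Completion times:
  Job 1: p=4, C=4
  Job 2: p=7, C=11
  Job 3: p=7, C=18
  Job 4: p=13, C=31
Total completion time = 4 + 11 + 18 + 31 = 64

64


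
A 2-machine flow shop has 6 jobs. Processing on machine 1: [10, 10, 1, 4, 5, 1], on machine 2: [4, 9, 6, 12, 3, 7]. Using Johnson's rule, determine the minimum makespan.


Apply Johnson's rule:
  Group 1 (a <= b): [(3, 1, 6), (6, 1, 7), (4, 4, 12)]
  Group 2 (a > b): [(2, 10, 9), (1, 10, 4), (5, 5, 3)]
Optimal job order: [3, 6, 4, 2, 1, 5]
Schedule:
  Job 3: M1 done at 1, M2 done at 7
  Job 6: M1 done at 2, M2 done at 14
  Job 4: M1 done at 6, M2 done at 26
  Job 2: M1 done at 16, M2 done at 35
  Job 1: M1 done at 26, M2 done at 39
  Job 5: M1 done at 31, M2 done at 42
Makespan = 42

42


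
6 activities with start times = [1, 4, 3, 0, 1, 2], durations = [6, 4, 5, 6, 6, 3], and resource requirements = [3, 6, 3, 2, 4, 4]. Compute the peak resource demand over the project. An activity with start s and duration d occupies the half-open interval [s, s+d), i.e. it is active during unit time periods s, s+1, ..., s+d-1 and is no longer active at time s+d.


Each activity i is active on [start_i, start_i + duration_i).
Compute total resource usage per time slot:
  t=0: active resources = [2], total = 2
  t=1: active resources = [3, 2, 4], total = 9
  t=2: active resources = [3, 2, 4, 4], total = 13
  t=3: active resources = [3, 3, 2, 4, 4], total = 16
  t=4: active resources = [3, 6, 3, 2, 4, 4], total = 22
  t=5: active resources = [3, 6, 3, 2, 4], total = 18
  t=6: active resources = [3, 6, 3, 4], total = 16
  t=7: active resources = [6, 3], total = 9
Peak resource demand = 22

22


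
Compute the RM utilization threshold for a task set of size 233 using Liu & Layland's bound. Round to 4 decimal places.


Compute 2^(1/233) = 1.0029793100
Subtract 1: 1.0029793100 - 1 = 0.0029793100
Multiply by n: 233 * 0.0029793100 = 0.6941792300
Round to 4 dp: 0.6942

0.6942


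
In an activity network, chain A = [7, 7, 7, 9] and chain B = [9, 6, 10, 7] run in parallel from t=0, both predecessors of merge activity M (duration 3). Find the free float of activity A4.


ES(A4) = sum of predecessors on chain A = 21
EF(A4) = ES + duration = 21 + 9 = 30
Successor of A4 is M. ES(M) = max(sum(A), sum(B)) = max(30, 32) = 32
Free float = ES(successor) - EF(current) = 32 - 30 = 2

2


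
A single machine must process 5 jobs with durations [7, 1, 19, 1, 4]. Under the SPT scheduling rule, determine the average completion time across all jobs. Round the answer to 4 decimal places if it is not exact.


Sort jobs by processing time (SPT order): [1, 1, 4, 7, 19]
Compute completion times sequentially:
  Job 1: processing = 1, completes at 1
  Job 2: processing = 1, completes at 2
  Job 3: processing = 4, completes at 6
  Job 4: processing = 7, completes at 13
  Job 5: processing = 19, completes at 32
Sum of completion times = 54
Average completion time = 54/5 = 10.8

10.8


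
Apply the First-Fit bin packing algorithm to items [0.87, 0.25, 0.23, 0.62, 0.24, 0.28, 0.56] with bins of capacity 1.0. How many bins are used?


Place items sequentially using First-Fit:
  Item 0.87 -> new Bin 1
  Item 0.25 -> new Bin 2
  Item 0.23 -> Bin 2 (now 0.48)
  Item 0.62 -> new Bin 3
  Item 0.24 -> Bin 2 (now 0.72)
  Item 0.28 -> Bin 2 (now 1.0)
  Item 0.56 -> new Bin 4
Total bins used = 4

4


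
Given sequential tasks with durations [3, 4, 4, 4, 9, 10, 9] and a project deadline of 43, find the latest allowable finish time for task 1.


LF(activity 1) = deadline - sum of successor durations
Successors: activities 2 through 7 with durations [4, 4, 4, 9, 10, 9]
Sum of successor durations = 40
LF = 43 - 40 = 3

3


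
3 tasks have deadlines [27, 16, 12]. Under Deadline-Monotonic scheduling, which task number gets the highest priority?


Sort tasks by relative deadline (ascending):
  Task 3: deadline = 12
  Task 2: deadline = 16
  Task 1: deadline = 27
Priority order (highest first): [3, 2, 1]
Highest priority task = 3

3


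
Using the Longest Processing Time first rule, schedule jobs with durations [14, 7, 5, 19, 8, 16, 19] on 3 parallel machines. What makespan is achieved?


Sort jobs in decreasing order (LPT): [19, 19, 16, 14, 8, 7, 5]
Assign each job to the least loaded machine:
  Machine 1: jobs [19, 8], load = 27
  Machine 2: jobs [19, 7, 5], load = 31
  Machine 3: jobs [16, 14], load = 30
Makespan = max load = 31

31


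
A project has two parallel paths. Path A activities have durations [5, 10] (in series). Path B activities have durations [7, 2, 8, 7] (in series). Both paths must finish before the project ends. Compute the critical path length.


Path A total = 5 + 10 = 15
Path B total = 7 + 2 + 8 + 7 = 24
Critical path = longest path = max(15, 24) = 24

24


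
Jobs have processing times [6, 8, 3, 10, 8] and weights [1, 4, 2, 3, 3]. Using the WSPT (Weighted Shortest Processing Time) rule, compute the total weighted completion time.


Compute p/w ratios and sort ascending (WSPT): [(3, 2), (8, 4), (8, 3), (10, 3), (6, 1)]
Compute weighted completion times:
  Job (p=3,w=2): C=3, w*C=2*3=6
  Job (p=8,w=4): C=11, w*C=4*11=44
  Job (p=8,w=3): C=19, w*C=3*19=57
  Job (p=10,w=3): C=29, w*C=3*29=87
  Job (p=6,w=1): C=35, w*C=1*35=35
Total weighted completion time = 229

229


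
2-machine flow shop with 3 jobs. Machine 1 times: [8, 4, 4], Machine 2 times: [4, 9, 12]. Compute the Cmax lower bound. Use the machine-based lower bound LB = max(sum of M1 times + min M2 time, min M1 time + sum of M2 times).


LB1 = sum(M1 times) + min(M2 times) = 16 + 4 = 20
LB2 = min(M1 times) + sum(M2 times) = 4 + 25 = 29
Lower bound = max(LB1, LB2) = max(20, 29) = 29

29


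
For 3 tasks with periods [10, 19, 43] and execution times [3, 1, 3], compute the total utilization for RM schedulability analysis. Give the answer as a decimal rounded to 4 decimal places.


Compute individual utilizations (exact fractions):
  Task 1: C/T = 3/10 (approx. 0.3)
  Task 2: C/T = 1/19 (approx. 0.0526)
  Task 3: C/T = 3/43 (approx. 0.0698)
Total utilization U = 3/10 + 1/19 + 3/43 = 3451/8170
Rounded to 4 decimal places: U = 0.4224
RM (Liu & Layland) bound for 3 tasks = 0.779763; compare with U = 3451/8170 (approx. 0.422399)
U <= bound, so schedulable by RM sufficient condition.

0.4224


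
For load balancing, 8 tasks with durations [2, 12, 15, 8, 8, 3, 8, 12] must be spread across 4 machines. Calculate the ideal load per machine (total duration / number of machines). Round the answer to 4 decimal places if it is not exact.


Total processing time = 2 + 12 + 15 + 8 + 8 + 3 + 8 + 12 = 68
Number of machines = 4
Ideal balanced load = 68 / 4 = 17.0

17.0


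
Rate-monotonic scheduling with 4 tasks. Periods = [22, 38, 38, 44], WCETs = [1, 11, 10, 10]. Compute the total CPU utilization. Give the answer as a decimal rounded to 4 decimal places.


Compute individual utilizations (exact fractions):
  Task 1: C/T = 1/22 (approx. 0.0455)
  Task 2: C/T = 11/38 (approx. 0.2895)
  Task 3: C/T = 10/38 = 5/19 (approx. 0.2632)
  Task 4: C/T = 10/44 = 5/22 (approx. 0.2273)
Total utilization U = 1/22 + 11/38 + 5/19 + 5/22 = 345/418
Rounded to 4 decimal places: U = 0.8254
RM (Liu & Layland) bound for 4 tasks = 0.756828; compare with U = 345/418 (approx. 0.825359)
bound < U <= 1, so the RM sufficient condition is not met (inconclusive; an exact test such as response-time analysis is needed).

0.8254


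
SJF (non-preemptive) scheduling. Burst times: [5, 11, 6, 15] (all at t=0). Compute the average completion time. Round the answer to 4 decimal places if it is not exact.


SJF order (ascending): [5, 6, 11, 15]
Completion times:
  Job 1: burst=5, C=5
  Job 2: burst=6, C=11
  Job 3: burst=11, C=22
  Job 4: burst=15, C=37
Average completion = 75/4 = 18.75

18.75


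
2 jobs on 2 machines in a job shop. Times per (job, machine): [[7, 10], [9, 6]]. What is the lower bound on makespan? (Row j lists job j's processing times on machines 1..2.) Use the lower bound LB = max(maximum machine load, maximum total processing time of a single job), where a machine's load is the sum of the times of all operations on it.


Machine loads:
  Machine 1: 7 + 9 = 16
  Machine 2: 10 + 6 = 16
Max machine load = 16
Job totals:
  Job 1: 17
  Job 2: 15
Max job total = 17
Lower bound = max(16, 17) = 17

17


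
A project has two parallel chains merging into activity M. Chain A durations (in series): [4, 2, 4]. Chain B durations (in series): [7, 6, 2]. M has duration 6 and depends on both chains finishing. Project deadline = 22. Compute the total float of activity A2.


Forward pass: ES(A2) = sum of predecessors on chain A = 4
EF = ES + duration = 4 + 2 = 6
Backward pass: LF(M) = deadline = 22; LS(M) = 22 - 6 = 16
LF(A2) = LS(M) - sum(successors on chain A) = 16 - 4 = 12
LS = LF - duration = 12 - 2 = 10
Total float = LS - ES = 10 - 4 = 6

6


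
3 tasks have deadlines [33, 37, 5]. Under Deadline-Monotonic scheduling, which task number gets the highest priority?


Sort tasks by relative deadline (ascending):
  Task 3: deadline = 5
  Task 1: deadline = 33
  Task 2: deadline = 37
Priority order (highest first): [3, 1, 2]
Highest priority task = 3

3


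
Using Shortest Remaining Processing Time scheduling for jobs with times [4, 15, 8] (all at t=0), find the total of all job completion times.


Since all jobs arrive at t=0, SRPT equals SPT ordering.
SPT order: [4, 8, 15]
Completion times:
  Job 1: p=4, C=4
  Job 2: p=8, C=12
  Job 3: p=15, C=27
Total completion time = 4 + 12 + 27 = 43

43


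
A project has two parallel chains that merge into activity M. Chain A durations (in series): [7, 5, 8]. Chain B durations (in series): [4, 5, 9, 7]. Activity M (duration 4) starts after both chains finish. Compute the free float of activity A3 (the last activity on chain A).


ES(A3) = sum of predecessors on chain A = 12
EF(A3) = ES + duration = 12 + 8 = 20
Successor of A3 is M. ES(M) = max(sum(A), sum(B)) = max(20, 25) = 25
Free float = ES(successor) - EF(current) = 25 - 20 = 5

5


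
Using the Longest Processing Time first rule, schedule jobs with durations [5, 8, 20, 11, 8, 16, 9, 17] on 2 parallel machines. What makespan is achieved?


Sort jobs in decreasing order (LPT): [20, 17, 16, 11, 9, 8, 8, 5]
Assign each job to the least loaded machine:
  Machine 1: jobs [20, 11, 9, 8], load = 48
  Machine 2: jobs [17, 16, 8, 5], load = 46
Makespan = max load = 48

48


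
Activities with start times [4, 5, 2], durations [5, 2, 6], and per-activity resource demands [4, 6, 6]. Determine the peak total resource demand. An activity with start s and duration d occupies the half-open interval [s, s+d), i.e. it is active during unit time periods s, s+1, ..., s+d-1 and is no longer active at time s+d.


Each activity i is active on [start_i, start_i + duration_i).
Compute total resource usage per time slot:
  t=0: active resources = [], total = 0
  t=1: active resources = [], total = 0
  t=2: active resources = [6], total = 6
  t=3: active resources = [6], total = 6
  t=4: active resources = [4, 6], total = 10
  t=5: active resources = [4, 6, 6], total = 16
  t=6: active resources = [4, 6, 6], total = 16
  t=7: active resources = [4, 6], total = 10
  t=8: active resources = [4], total = 4
Peak resource demand = 16

16


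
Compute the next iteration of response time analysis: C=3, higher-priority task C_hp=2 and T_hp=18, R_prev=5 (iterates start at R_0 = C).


R_next = C + ceil(R_prev / T_hp) * C_hp
ceil(5 / 18) = ceil(0.2778) = 1
Interference = 1 * 2 = 2
R_next = 3 + 2 = 5
R_next = R_prev, so the iteration has converged (response time = 5).

5


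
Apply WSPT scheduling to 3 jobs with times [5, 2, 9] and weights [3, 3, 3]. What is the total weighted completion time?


Compute p/w ratios and sort ascending (WSPT): [(2, 3), (5, 3), (9, 3)]
Compute weighted completion times:
  Job (p=2,w=3): C=2, w*C=3*2=6
  Job (p=5,w=3): C=7, w*C=3*7=21
  Job (p=9,w=3): C=16, w*C=3*16=48
Total weighted completion time = 75

75


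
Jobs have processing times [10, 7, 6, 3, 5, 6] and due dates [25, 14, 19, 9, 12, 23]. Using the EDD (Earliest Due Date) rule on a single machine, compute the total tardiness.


Sort by due date (EDD order): [(3, 9), (5, 12), (7, 14), (6, 19), (6, 23), (10, 25)]
Compute completion times and tardiness:
  Job 1: p=3, d=9, C=3, tardiness=max(0,3-9)=0
  Job 2: p=5, d=12, C=8, tardiness=max(0,8-12)=0
  Job 3: p=7, d=14, C=15, tardiness=max(0,15-14)=1
  Job 4: p=6, d=19, C=21, tardiness=max(0,21-19)=2
  Job 5: p=6, d=23, C=27, tardiness=max(0,27-23)=4
  Job 6: p=10, d=25, C=37, tardiness=max(0,37-25)=12
Total tardiness = 19

19


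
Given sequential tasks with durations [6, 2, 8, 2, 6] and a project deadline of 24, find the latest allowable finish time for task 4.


LF(activity 4) = deadline - sum of successor durations
Successors: activities 5 through 5 with durations [6]
Sum of successor durations = 6
LF = 24 - 6 = 18

18


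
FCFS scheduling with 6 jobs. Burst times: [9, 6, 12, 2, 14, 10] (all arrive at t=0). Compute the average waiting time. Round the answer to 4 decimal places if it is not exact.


FCFS order (as given): [9, 6, 12, 2, 14, 10]
Waiting times:
  Job 1: wait = 0
  Job 2: wait = 9
  Job 3: wait = 15
  Job 4: wait = 27
  Job 5: wait = 29
  Job 6: wait = 43
Sum of waiting times = 123
Average waiting time = 123/6 = 20.5

20.5


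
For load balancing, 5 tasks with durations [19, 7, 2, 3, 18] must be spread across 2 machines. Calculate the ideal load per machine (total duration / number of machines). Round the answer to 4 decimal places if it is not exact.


Total processing time = 19 + 7 + 2 + 3 + 18 = 49
Number of machines = 2
Ideal balanced load = 49 / 2 = 24.5

24.5


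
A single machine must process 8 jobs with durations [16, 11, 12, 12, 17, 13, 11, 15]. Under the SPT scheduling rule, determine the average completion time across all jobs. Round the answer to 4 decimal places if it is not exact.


Sort jobs by processing time (SPT order): [11, 11, 12, 12, 13, 15, 16, 17]
Compute completion times sequentially:
  Job 1: processing = 11, completes at 11
  Job 2: processing = 11, completes at 22
  Job 3: processing = 12, completes at 34
  Job 4: processing = 12, completes at 46
  Job 5: processing = 13, completes at 59
  Job 6: processing = 15, completes at 74
  Job 7: processing = 16, completes at 90
  Job 8: processing = 17, completes at 107
Sum of completion times = 443
Average completion time = 443/8 = 55.375

55.375


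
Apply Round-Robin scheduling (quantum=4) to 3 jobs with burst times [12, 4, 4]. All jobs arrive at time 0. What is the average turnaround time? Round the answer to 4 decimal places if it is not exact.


Time quantum = 4
Execution trace:
  J1 runs 4 units, time = 4
  J2 runs 4 units, time = 8
  J3 runs 4 units, time = 12
  J1 runs 4 units, time = 16
  J1 runs 4 units, time = 20
Finish times: [20, 8, 12]
Average turnaround = 40/3 = 13.3333

13.3333


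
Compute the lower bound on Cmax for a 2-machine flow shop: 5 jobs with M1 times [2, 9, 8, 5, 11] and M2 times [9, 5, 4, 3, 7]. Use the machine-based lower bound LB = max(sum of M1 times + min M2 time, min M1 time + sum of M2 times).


LB1 = sum(M1 times) + min(M2 times) = 35 + 3 = 38
LB2 = min(M1 times) + sum(M2 times) = 2 + 28 = 30
Lower bound = max(LB1, LB2) = max(38, 30) = 38

38


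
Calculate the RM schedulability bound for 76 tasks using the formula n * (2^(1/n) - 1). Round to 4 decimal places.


Compute 2^(1/76) = 1.0091620748
Subtract 1: 1.0091620748 - 1 = 0.0091620748
Multiply by n: 76 * 0.0091620748 = 0.6963176848
Round to 4 dp: 0.6963

0.6963


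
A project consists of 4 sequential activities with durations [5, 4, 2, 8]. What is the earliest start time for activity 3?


Activity 3 starts after activities 1 through 2 complete.
Predecessor durations: [5, 4]
ES = 5 + 4 = 9

9


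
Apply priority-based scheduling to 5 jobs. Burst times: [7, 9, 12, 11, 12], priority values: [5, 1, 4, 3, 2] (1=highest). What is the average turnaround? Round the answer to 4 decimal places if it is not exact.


Sort by priority (ascending = highest first):
Order: [(1, 9), (2, 12), (3, 11), (4, 12), (5, 7)]
Completion times:
  Priority 1, burst=9, C=9
  Priority 2, burst=12, C=21
  Priority 3, burst=11, C=32
  Priority 4, burst=12, C=44
  Priority 5, burst=7, C=51
Average turnaround = 157/5 = 31.4

31.4


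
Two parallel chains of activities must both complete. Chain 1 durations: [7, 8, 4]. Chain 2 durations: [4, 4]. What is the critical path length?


Path A total = 7 + 8 + 4 = 19
Path B total = 4 + 4 = 8
Critical path = longest path = max(19, 8) = 19

19


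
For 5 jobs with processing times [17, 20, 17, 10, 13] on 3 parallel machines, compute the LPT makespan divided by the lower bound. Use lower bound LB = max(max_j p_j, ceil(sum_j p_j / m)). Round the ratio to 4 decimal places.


LPT order: [20, 17, 17, 13, 10]
Machine loads after assignment: [20, 30, 27]
LPT makespan = 30
Lower bound = max(max_job, ceil(total/3)) = max(20, 26) = 26
Ratio = 30 / 26 = 1.1538

1.1538


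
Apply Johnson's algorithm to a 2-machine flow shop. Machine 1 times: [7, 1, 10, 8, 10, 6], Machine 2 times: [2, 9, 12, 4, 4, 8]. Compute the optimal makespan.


Apply Johnson's rule:
  Group 1 (a <= b): [(2, 1, 9), (6, 6, 8), (3, 10, 12)]
  Group 2 (a > b): [(4, 8, 4), (5, 10, 4), (1, 7, 2)]
Optimal job order: [2, 6, 3, 4, 5, 1]
Schedule:
  Job 2: M1 done at 1, M2 done at 10
  Job 6: M1 done at 7, M2 done at 18
  Job 3: M1 done at 17, M2 done at 30
  Job 4: M1 done at 25, M2 done at 34
  Job 5: M1 done at 35, M2 done at 39
  Job 1: M1 done at 42, M2 done at 44
Makespan = 44

44


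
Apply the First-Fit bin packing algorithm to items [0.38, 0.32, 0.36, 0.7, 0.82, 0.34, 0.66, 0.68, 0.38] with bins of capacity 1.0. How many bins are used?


Place items sequentially using First-Fit:
  Item 0.38 -> new Bin 1
  Item 0.32 -> Bin 1 (now 0.7)
  Item 0.36 -> new Bin 2
  Item 0.7 -> new Bin 3
  Item 0.82 -> new Bin 4
  Item 0.34 -> Bin 2 (now 0.7)
  Item 0.66 -> new Bin 5
  Item 0.68 -> new Bin 6
  Item 0.38 -> new Bin 7
Total bins used = 7

7


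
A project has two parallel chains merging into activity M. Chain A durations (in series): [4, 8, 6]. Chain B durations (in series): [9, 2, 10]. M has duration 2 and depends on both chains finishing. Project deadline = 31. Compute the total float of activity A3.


Forward pass: ES(A3) = sum of predecessors on chain A = 12
EF = ES + duration = 12 + 6 = 18
Backward pass: LF(M) = deadline = 31; LS(M) = 31 - 2 = 29
LF(A3) = LS(M) - sum(successors on chain A) = 29 - 0 = 29
LS = LF - duration = 29 - 6 = 23
Total float = LS - ES = 23 - 12 = 11

11


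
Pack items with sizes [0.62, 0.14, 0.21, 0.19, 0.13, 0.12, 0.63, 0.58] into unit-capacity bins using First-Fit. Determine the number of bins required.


Place items sequentially using First-Fit:
  Item 0.62 -> new Bin 1
  Item 0.14 -> Bin 1 (now 0.76)
  Item 0.21 -> Bin 1 (now 0.97)
  Item 0.19 -> new Bin 2
  Item 0.13 -> Bin 2 (now 0.32)
  Item 0.12 -> Bin 2 (now 0.44)
  Item 0.63 -> new Bin 3
  Item 0.58 -> new Bin 4
Total bins used = 4

4


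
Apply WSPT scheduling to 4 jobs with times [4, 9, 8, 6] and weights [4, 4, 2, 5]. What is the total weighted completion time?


Compute p/w ratios and sort ascending (WSPT): [(4, 4), (6, 5), (9, 4), (8, 2)]
Compute weighted completion times:
  Job (p=4,w=4): C=4, w*C=4*4=16
  Job (p=6,w=5): C=10, w*C=5*10=50
  Job (p=9,w=4): C=19, w*C=4*19=76
  Job (p=8,w=2): C=27, w*C=2*27=54
Total weighted completion time = 196

196


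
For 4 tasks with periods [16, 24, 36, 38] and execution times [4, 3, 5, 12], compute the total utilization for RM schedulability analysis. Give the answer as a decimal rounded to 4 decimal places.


Compute individual utilizations (exact fractions):
  Task 1: C/T = 4/16 = 1/4 (approx. 0.25)
  Task 2: C/T = 3/24 = 1/8 (approx. 0.125)
  Task 3: C/T = 5/36 (approx. 0.1389)
  Task 4: C/T = 12/38 = 6/19 (approx. 0.3158)
Total utilization U = 1/4 + 1/8 + 5/36 + 6/19 = 1135/1368
Rounded to 4 decimal places: U = 0.8297
RM (Liu & Layland) bound for 4 tasks = 0.756828; compare with U = 1135/1368 (approx. 0.829678)
bound < U <= 1, so the RM sufficient condition is not met (inconclusive; an exact test such as response-time analysis is needed).

0.8297


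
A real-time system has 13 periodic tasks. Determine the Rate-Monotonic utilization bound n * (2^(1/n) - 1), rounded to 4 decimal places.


Compute 2^(1/13) = 1.0547660765
Subtract 1: 1.0547660765 - 1 = 0.0547660765
Multiply by n: 13 * 0.0547660765 = 0.7119589945
Round to 4 dp: 0.7120

0.7120


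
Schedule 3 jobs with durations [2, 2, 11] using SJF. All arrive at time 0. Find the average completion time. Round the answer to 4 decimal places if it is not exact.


SJF order (ascending): [2, 2, 11]
Completion times:
  Job 1: burst=2, C=2
  Job 2: burst=2, C=4
  Job 3: burst=11, C=15
Average completion = 21/3 = 7.0

7.0


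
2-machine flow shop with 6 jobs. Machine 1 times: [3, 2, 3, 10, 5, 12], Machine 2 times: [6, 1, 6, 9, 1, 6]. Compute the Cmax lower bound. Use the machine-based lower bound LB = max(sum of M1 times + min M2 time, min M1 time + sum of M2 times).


LB1 = sum(M1 times) + min(M2 times) = 35 + 1 = 36
LB2 = min(M1 times) + sum(M2 times) = 2 + 29 = 31
Lower bound = max(LB1, LB2) = max(36, 31) = 36

36


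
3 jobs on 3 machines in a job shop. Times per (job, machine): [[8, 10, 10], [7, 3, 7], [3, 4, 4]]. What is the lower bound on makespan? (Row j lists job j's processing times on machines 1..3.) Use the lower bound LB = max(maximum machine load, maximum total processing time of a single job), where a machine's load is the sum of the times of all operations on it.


Machine loads:
  Machine 1: 8 + 7 + 3 = 18
  Machine 2: 10 + 3 + 4 = 17
  Machine 3: 10 + 7 + 4 = 21
Max machine load = 21
Job totals:
  Job 1: 28
  Job 2: 17
  Job 3: 11
Max job total = 28
Lower bound = max(21, 28) = 28

28


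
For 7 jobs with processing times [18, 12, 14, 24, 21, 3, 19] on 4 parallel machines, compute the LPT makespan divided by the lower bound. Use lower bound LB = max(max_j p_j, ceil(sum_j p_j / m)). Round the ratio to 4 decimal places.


LPT order: [24, 21, 19, 18, 14, 12, 3]
Machine loads after assignment: [24, 24, 31, 32]
LPT makespan = 32
Lower bound = max(max_job, ceil(total/4)) = max(24, 28) = 28
Ratio = 32 / 28 = 1.1429

1.1429


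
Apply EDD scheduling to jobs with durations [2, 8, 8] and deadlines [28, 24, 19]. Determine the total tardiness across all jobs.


Sort by due date (EDD order): [(8, 19), (8, 24), (2, 28)]
Compute completion times and tardiness:
  Job 1: p=8, d=19, C=8, tardiness=max(0,8-19)=0
  Job 2: p=8, d=24, C=16, tardiness=max(0,16-24)=0
  Job 3: p=2, d=28, C=18, tardiness=max(0,18-28)=0
Total tardiness = 0

0


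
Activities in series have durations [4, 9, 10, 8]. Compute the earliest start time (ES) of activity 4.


Activity 4 starts after activities 1 through 3 complete.
Predecessor durations: [4, 9, 10]
ES = 4 + 9 + 10 = 23

23


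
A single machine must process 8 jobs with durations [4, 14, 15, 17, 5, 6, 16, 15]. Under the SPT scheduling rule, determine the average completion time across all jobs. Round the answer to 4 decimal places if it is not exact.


Sort jobs by processing time (SPT order): [4, 5, 6, 14, 15, 15, 16, 17]
Compute completion times sequentially:
  Job 1: processing = 4, completes at 4
  Job 2: processing = 5, completes at 9
  Job 3: processing = 6, completes at 15
  Job 4: processing = 14, completes at 29
  Job 5: processing = 15, completes at 44
  Job 6: processing = 15, completes at 59
  Job 7: processing = 16, completes at 75
  Job 8: processing = 17, completes at 92
Sum of completion times = 327
Average completion time = 327/8 = 40.875

40.875


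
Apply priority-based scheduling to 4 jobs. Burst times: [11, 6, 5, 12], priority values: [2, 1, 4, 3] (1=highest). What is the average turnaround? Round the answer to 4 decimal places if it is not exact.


Sort by priority (ascending = highest first):
Order: [(1, 6), (2, 11), (3, 12), (4, 5)]
Completion times:
  Priority 1, burst=6, C=6
  Priority 2, burst=11, C=17
  Priority 3, burst=12, C=29
  Priority 4, burst=5, C=34
Average turnaround = 86/4 = 21.5

21.5


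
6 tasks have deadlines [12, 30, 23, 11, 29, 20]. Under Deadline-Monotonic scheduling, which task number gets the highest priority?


Sort tasks by relative deadline (ascending):
  Task 4: deadline = 11
  Task 1: deadline = 12
  Task 6: deadline = 20
  Task 3: deadline = 23
  Task 5: deadline = 29
  Task 2: deadline = 30
Priority order (highest first): [4, 1, 6, 3, 5, 2]
Highest priority task = 4

4


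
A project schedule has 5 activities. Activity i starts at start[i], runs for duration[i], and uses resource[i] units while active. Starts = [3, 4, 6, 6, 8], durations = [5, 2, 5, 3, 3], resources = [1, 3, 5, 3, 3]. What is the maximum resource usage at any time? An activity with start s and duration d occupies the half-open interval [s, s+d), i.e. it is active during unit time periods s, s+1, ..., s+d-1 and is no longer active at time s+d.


Each activity i is active on [start_i, start_i + duration_i).
Compute total resource usage per time slot:
  t=0: active resources = [], total = 0
  t=1: active resources = [], total = 0
  t=2: active resources = [], total = 0
  t=3: active resources = [1], total = 1
  t=4: active resources = [1, 3], total = 4
  t=5: active resources = [1, 3], total = 4
  t=6: active resources = [1, 5, 3], total = 9
  t=7: active resources = [1, 5, 3], total = 9
  t=8: active resources = [5, 3, 3], total = 11
  t=9: active resources = [5, 3], total = 8
  t=10: active resources = [5, 3], total = 8
Peak resource demand = 11

11


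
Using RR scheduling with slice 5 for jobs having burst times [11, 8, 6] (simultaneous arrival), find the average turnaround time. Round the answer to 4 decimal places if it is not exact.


Time quantum = 5
Execution trace:
  J1 runs 5 units, time = 5
  J2 runs 5 units, time = 10
  J3 runs 5 units, time = 15
  J1 runs 5 units, time = 20
  J2 runs 3 units, time = 23
  J3 runs 1 units, time = 24
  J1 runs 1 units, time = 25
Finish times: [25, 23, 24]
Average turnaround = 72/3 = 24.0

24.0


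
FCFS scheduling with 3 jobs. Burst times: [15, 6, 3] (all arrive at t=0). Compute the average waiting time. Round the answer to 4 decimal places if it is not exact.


FCFS order (as given): [15, 6, 3]
Waiting times:
  Job 1: wait = 0
  Job 2: wait = 15
  Job 3: wait = 21
Sum of waiting times = 36
Average waiting time = 36/3 = 12.0

12.0


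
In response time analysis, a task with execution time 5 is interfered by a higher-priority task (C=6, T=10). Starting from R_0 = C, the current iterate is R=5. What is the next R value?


R_next = C + ceil(R_prev / T_hp) * C_hp
ceil(5 / 10) = ceil(0.5) = 1
Interference = 1 * 6 = 6
R_next = 5 + 6 = 11

11


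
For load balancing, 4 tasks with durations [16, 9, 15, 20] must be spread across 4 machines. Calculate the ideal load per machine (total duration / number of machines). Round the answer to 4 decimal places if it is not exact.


Total processing time = 16 + 9 + 15 + 20 = 60
Number of machines = 4
Ideal balanced load = 60 / 4 = 15.0

15.0


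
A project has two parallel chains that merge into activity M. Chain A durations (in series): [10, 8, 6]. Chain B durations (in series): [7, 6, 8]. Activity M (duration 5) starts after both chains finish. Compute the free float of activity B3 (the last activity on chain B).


ES(B3) = sum of predecessors on chain B = 13
EF(B3) = ES + duration = 13 + 8 = 21
Successor of B3 is M. ES(M) = max(sum(A), sum(B)) = max(24, 21) = 24
Free float = ES(successor) - EF(current) = 24 - 21 = 3

3


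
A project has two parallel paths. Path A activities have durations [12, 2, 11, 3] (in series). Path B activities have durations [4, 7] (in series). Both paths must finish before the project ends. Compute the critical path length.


Path A total = 12 + 2 + 11 + 3 = 28
Path B total = 4 + 7 = 11
Critical path = longest path = max(28, 11) = 28

28


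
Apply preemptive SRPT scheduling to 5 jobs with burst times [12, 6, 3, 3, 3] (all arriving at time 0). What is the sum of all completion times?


Since all jobs arrive at t=0, SRPT equals SPT ordering.
SPT order: [3, 3, 3, 6, 12]
Completion times:
  Job 1: p=3, C=3
  Job 2: p=3, C=6
  Job 3: p=3, C=9
  Job 4: p=6, C=15
  Job 5: p=12, C=27
Total completion time = 3 + 6 + 9 + 15 + 27 = 60

60


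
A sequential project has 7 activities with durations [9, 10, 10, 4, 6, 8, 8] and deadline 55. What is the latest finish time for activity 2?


LF(activity 2) = deadline - sum of successor durations
Successors: activities 3 through 7 with durations [10, 4, 6, 8, 8]
Sum of successor durations = 36
LF = 55 - 36 = 19

19


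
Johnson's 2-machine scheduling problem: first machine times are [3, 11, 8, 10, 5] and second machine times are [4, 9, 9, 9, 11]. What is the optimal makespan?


Apply Johnson's rule:
  Group 1 (a <= b): [(1, 3, 4), (5, 5, 11), (3, 8, 9)]
  Group 2 (a > b): [(2, 11, 9), (4, 10, 9)]
Optimal job order: [1, 5, 3, 2, 4]
Schedule:
  Job 1: M1 done at 3, M2 done at 7
  Job 5: M1 done at 8, M2 done at 19
  Job 3: M1 done at 16, M2 done at 28
  Job 2: M1 done at 27, M2 done at 37
  Job 4: M1 done at 37, M2 done at 46
Makespan = 46

46


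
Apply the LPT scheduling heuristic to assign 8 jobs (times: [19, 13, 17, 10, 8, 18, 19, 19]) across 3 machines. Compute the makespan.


Sort jobs in decreasing order (LPT): [19, 19, 19, 18, 17, 13, 10, 8]
Assign each job to the least loaded machine:
  Machine 1: jobs [19, 18], load = 37
  Machine 2: jobs [19, 17, 8], load = 44
  Machine 3: jobs [19, 13, 10], load = 42
Makespan = max load = 44

44


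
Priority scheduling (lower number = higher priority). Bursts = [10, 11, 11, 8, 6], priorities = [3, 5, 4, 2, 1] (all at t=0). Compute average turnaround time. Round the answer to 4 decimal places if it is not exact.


Sort by priority (ascending = highest first):
Order: [(1, 6), (2, 8), (3, 10), (4, 11), (5, 11)]
Completion times:
  Priority 1, burst=6, C=6
  Priority 2, burst=8, C=14
  Priority 3, burst=10, C=24
  Priority 4, burst=11, C=35
  Priority 5, burst=11, C=46
Average turnaround = 125/5 = 25.0

25.0


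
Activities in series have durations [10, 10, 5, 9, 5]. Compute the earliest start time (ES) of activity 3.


Activity 3 starts after activities 1 through 2 complete.
Predecessor durations: [10, 10]
ES = 10 + 10 = 20

20


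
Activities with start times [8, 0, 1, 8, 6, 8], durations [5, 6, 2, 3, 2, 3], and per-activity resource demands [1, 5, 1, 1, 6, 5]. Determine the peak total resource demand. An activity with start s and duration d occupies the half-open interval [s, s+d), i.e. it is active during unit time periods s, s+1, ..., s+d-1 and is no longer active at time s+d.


Each activity i is active on [start_i, start_i + duration_i).
Compute total resource usage per time slot:
  t=0: active resources = [5], total = 5
  t=1: active resources = [5, 1], total = 6
  t=2: active resources = [5, 1], total = 6
  t=3: active resources = [5], total = 5
  t=4: active resources = [5], total = 5
  t=5: active resources = [5], total = 5
  t=6: active resources = [6], total = 6
  t=7: active resources = [6], total = 6
  t=8: active resources = [1, 1, 5], total = 7
  t=9: active resources = [1, 1, 5], total = 7
  t=10: active resources = [1, 1, 5], total = 7
  t=11: active resources = [1], total = 1
  t=12: active resources = [1], total = 1
Peak resource demand = 7

7


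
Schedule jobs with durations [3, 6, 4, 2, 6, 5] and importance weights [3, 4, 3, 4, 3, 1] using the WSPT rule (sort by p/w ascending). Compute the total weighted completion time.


Compute p/w ratios and sort ascending (WSPT): [(2, 4), (3, 3), (4, 3), (6, 4), (6, 3), (5, 1)]
Compute weighted completion times:
  Job (p=2,w=4): C=2, w*C=4*2=8
  Job (p=3,w=3): C=5, w*C=3*5=15
  Job (p=4,w=3): C=9, w*C=3*9=27
  Job (p=6,w=4): C=15, w*C=4*15=60
  Job (p=6,w=3): C=21, w*C=3*21=63
  Job (p=5,w=1): C=26, w*C=1*26=26
Total weighted completion time = 199

199


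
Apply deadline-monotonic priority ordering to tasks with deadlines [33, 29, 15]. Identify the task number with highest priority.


Sort tasks by relative deadline (ascending):
  Task 3: deadline = 15
  Task 2: deadline = 29
  Task 1: deadline = 33
Priority order (highest first): [3, 2, 1]
Highest priority task = 3

3


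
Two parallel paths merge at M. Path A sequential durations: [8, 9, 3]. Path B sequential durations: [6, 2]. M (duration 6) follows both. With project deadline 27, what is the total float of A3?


Forward pass: ES(A3) = sum of predecessors on chain A = 17
EF = ES + duration = 17 + 3 = 20
Backward pass: LF(M) = deadline = 27; LS(M) = 27 - 6 = 21
LF(A3) = LS(M) - sum(successors on chain A) = 21 - 0 = 21
LS = LF - duration = 21 - 3 = 18
Total float = LS - ES = 18 - 17 = 1

1


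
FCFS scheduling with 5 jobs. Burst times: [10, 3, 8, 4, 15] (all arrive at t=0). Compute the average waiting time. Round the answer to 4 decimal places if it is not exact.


FCFS order (as given): [10, 3, 8, 4, 15]
Waiting times:
  Job 1: wait = 0
  Job 2: wait = 10
  Job 3: wait = 13
  Job 4: wait = 21
  Job 5: wait = 25
Sum of waiting times = 69
Average waiting time = 69/5 = 13.8

13.8


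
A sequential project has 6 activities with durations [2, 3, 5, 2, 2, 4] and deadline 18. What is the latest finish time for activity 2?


LF(activity 2) = deadline - sum of successor durations
Successors: activities 3 through 6 with durations [5, 2, 2, 4]
Sum of successor durations = 13
LF = 18 - 13 = 5

5


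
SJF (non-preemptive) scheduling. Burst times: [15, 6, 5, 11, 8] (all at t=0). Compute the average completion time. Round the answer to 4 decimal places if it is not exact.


SJF order (ascending): [5, 6, 8, 11, 15]
Completion times:
  Job 1: burst=5, C=5
  Job 2: burst=6, C=11
  Job 3: burst=8, C=19
  Job 4: burst=11, C=30
  Job 5: burst=15, C=45
Average completion = 110/5 = 22.0

22.0


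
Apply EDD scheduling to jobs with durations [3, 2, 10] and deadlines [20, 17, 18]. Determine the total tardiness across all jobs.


Sort by due date (EDD order): [(2, 17), (10, 18), (3, 20)]
Compute completion times and tardiness:
  Job 1: p=2, d=17, C=2, tardiness=max(0,2-17)=0
  Job 2: p=10, d=18, C=12, tardiness=max(0,12-18)=0
  Job 3: p=3, d=20, C=15, tardiness=max(0,15-20)=0
Total tardiness = 0

0


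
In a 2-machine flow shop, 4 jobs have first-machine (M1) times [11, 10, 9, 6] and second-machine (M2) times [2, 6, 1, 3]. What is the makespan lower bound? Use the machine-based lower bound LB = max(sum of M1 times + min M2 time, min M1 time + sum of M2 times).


LB1 = sum(M1 times) + min(M2 times) = 36 + 1 = 37
LB2 = min(M1 times) + sum(M2 times) = 6 + 12 = 18
Lower bound = max(LB1, LB2) = max(37, 18) = 37

37


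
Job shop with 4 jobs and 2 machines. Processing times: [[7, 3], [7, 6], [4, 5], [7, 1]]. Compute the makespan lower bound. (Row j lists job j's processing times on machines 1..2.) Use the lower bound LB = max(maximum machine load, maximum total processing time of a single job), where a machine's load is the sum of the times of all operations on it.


Machine loads:
  Machine 1: 7 + 7 + 4 + 7 = 25
  Machine 2: 3 + 6 + 5 + 1 = 15
Max machine load = 25
Job totals:
  Job 1: 10
  Job 2: 13
  Job 3: 9
  Job 4: 8
Max job total = 13
Lower bound = max(25, 13) = 25

25
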